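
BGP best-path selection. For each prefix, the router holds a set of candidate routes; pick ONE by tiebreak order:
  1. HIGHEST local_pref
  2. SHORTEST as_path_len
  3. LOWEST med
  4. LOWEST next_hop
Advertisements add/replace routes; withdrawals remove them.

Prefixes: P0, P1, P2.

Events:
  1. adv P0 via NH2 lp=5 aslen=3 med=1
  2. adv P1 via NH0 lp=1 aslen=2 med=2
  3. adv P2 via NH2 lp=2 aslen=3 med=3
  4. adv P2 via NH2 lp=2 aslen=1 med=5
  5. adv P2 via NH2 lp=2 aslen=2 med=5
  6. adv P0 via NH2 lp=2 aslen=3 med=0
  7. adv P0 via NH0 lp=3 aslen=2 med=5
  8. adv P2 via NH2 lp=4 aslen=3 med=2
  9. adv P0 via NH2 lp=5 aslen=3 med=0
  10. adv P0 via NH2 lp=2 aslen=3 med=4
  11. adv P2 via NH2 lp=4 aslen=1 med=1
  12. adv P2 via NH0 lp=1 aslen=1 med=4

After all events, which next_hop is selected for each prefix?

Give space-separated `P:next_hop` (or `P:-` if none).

Answer: P0:NH0 P1:NH0 P2:NH2

Derivation:
Op 1: best P0=NH2 P1=- P2=-
Op 2: best P0=NH2 P1=NH0 P2=-
Op 3: best P0=NH2 P1=NH0 P2=NH2
Op 4: best P0=NH2 P1=NH0 P2=NH2
Op 5: best P0=NH2 P1=NH0 P2=NH2
Op 6: best P0=NH2 P1=NH0 P2=NH2
Op 7: best P0=NH0 P1=NH0 P2=NH2
Op 8: best P0=NH0 P1=NH0 P2=NH2
Op 9: best P0=NH2 P1=NH0 P2=NH2
Op 10: best P0=NH0 P1=NH0 P2=NH2
Op 11: best P0=NH0 P1=NH0 P2=NH2
Op 12: best P0=NH0 P1=NH0 P2=NH2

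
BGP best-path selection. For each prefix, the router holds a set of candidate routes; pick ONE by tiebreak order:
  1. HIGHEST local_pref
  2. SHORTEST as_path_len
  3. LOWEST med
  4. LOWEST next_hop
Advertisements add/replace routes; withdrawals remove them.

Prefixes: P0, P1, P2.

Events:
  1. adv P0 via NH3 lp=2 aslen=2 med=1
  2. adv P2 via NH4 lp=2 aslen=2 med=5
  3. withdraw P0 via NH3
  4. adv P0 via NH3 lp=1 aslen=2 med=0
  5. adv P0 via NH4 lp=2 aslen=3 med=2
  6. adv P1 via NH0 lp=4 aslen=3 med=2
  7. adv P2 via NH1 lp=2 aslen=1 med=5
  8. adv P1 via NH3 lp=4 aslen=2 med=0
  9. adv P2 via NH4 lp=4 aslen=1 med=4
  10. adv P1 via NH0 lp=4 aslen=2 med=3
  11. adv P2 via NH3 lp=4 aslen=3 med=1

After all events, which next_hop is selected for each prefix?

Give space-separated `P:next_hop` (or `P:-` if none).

Answer: P0:NH4 P1:NH3 P2:NH4

Derivation:
Op 1: best P0=NH3 P1=- P2=-
Op 2: best P0=NH3 P1=- P2=NH4
Op 3: best P0=- P1=- P2=NH4
Op 4: best P0=NH3 P1=- P2=NH4
Op 5: best P0=NH4 P1=- P2=NH4
Op 6: best P0=NH4 P1=NH0 P2=NH4
Op 7: best P0=NH4 P1=NH0 P2=NH1
Op 8: best P0=NH4 P1=NH3 P2=NH1
Op 9: best P0=NH4 P1=NH3 P2=NH4
Op 10: best P0=NH4 P1=NH3 P2=NH4
Op 11: best P0=NH4 P1=NH3 P2=NH4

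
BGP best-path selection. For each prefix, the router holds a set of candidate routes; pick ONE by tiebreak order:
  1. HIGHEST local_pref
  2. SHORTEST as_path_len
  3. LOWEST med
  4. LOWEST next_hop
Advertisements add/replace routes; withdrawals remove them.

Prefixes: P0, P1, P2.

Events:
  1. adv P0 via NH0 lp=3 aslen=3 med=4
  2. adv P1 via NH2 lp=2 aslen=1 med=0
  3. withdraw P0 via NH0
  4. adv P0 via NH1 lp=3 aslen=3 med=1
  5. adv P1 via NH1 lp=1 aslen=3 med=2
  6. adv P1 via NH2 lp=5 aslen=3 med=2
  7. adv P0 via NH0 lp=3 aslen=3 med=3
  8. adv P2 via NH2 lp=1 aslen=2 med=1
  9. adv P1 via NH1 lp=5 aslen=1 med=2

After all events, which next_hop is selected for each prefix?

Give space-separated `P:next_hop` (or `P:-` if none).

Op 1: best P0=NH0 P1=- P2=-
Op 2: best P0=NH0 P1=NH2 P2=-
Op 3: best P0=- P1=NH2 P2=-
Op 4: best P0=NH1 P1=NH2 P2=-
Op 5: best P0=NH1 P1=NH2 P2=-
Op 6: best P0=NH1 P1=NH2 P2=-
Op 7: best P0=NH1 P1=NH2 P2=-
Op 8: best P0=NH1 P1=NH2 P2=NH2
Op 9: best P0=NH1 P1=NH1 P2=NH2

Answer: P0:NH1 P1:NH1 P2:NH2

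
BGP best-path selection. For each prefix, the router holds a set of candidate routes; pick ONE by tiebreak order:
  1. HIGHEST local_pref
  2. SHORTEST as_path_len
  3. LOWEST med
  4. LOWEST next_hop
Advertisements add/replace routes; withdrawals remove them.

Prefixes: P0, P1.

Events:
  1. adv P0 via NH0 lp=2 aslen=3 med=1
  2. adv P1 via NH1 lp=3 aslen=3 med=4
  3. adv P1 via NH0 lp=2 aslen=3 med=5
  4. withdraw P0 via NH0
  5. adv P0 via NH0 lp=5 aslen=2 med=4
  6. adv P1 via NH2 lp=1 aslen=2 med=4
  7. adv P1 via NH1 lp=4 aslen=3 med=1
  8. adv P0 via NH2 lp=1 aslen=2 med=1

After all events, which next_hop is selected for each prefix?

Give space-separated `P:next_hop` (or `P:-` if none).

Op 1: best P0=NH0 P1=-
Op 2: best P0=NH0 P1=NH1
Op 3: best P0=NH0 P1=NH1
Op 4: best P0=- P1=NH1
Op 5: best P0=NH0 P1=NH1
Op 6: best P0=NH0 P1=NH1
Op 7: best P0=NH0 P1=NH1
Op 8: best P0=NH0 P1=NH1

Answer: P0:NH0 P1:NH1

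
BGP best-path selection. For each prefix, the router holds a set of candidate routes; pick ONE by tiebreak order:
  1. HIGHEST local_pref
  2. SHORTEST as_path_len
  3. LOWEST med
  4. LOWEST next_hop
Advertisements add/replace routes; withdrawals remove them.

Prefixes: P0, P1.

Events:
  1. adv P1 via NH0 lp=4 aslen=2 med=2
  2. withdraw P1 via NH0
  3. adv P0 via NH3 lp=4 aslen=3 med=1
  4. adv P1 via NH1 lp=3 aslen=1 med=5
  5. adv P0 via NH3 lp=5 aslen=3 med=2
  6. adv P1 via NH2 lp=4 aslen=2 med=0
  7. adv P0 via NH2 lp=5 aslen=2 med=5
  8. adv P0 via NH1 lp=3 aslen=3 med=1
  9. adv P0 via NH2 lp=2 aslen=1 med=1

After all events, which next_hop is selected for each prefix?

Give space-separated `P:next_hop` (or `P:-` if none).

Answer: P0:NH3 P1:NH2

Derivation:
Op 1: best P0=- P1=NH0
Op 2: best P0=- P1=-
Op 3: best P0=NH3 P1=-
Op 4: best P0=NH3 P1=NH1
Op 5: best P0=NH3 P1=NH1
Op 6: best P0=NH3 P1=NH2
Op 7: best P0=NH2 P1=NH2
Op 8: best P0=NH2 P1=NH2
Op 9: best P0=NH3 P1=NH2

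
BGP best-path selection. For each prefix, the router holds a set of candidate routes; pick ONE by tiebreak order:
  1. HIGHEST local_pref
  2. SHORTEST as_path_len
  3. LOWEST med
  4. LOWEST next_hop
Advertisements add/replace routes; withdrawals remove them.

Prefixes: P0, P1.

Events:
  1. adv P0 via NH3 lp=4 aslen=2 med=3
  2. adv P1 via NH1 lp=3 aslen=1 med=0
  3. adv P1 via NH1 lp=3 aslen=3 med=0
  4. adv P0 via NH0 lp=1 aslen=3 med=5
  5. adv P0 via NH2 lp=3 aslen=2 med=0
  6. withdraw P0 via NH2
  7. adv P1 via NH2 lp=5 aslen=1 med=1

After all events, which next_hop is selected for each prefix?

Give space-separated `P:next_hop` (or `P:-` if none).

Answer: P0:NH3 P1:NH2

Derivation:
Op 1: best P0=NH3 P1=-
Op 2: best P0=NH3 P1=NH1
Op 3: best P0=NH3 P1=NH1
Op 4: best P0=NH3 P1=NH1
Op 5: best P0=NH3 P1=NH1
Op 6: best P0=NH3 P1=NH1
Op 7: best P0=NH3 P1=NH2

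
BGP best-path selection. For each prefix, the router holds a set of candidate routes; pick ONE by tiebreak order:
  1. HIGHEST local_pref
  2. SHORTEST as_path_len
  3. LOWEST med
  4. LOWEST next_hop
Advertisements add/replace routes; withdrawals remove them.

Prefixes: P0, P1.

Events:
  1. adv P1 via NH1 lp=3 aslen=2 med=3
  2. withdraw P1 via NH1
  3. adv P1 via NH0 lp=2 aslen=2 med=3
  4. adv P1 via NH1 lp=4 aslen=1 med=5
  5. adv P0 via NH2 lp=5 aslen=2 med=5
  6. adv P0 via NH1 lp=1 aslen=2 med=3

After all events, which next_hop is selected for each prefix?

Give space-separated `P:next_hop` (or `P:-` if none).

Op 1: best P0=- P1=NH1
Op 2: best P0=- P1=-
Op 3: best P0=- P1=NH0
Op 4: best P0=- P1=NH1
Op 5: best P0=NH2 P1=NH1
Op 6: best P0=NH2 P1=NH1

Answer: P0:NH2 P1:NH1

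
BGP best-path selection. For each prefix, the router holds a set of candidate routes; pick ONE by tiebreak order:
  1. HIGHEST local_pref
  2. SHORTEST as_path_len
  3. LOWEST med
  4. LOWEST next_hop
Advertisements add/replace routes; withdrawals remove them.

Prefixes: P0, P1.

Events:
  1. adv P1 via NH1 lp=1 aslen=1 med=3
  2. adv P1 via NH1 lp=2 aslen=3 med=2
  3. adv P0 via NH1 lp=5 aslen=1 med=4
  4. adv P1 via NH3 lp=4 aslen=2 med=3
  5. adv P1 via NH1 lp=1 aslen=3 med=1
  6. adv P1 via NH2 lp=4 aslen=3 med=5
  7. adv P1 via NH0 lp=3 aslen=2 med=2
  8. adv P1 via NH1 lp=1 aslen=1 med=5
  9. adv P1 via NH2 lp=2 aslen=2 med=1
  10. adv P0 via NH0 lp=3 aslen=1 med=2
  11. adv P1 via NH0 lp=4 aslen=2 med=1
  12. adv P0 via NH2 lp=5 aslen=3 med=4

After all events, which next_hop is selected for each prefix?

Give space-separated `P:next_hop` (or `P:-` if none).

Op 1: best P0=- P1=NH1
Op 2: best P0=- P1=NH1
Op 3: best P0=NH1 P1=NH1
Op 4: best P0=NH1 P1=NH3
Op 5: best P0=NH1 P1=NH3
Op 6: best P0=NH1 P1=NH3
Op 7: best P0=NH1 P1=NH3
Op 8: best P0=NH1 P1=NH3
Op 9: best P0=NH1 P1=NH3
Op 10: best P0=NH1 P1=NH3
Op 11: best P0=NH1 P1=NH0
Op 12: best P0=NH1 P1=NH0

Answer: P0:NH1 P1:NH0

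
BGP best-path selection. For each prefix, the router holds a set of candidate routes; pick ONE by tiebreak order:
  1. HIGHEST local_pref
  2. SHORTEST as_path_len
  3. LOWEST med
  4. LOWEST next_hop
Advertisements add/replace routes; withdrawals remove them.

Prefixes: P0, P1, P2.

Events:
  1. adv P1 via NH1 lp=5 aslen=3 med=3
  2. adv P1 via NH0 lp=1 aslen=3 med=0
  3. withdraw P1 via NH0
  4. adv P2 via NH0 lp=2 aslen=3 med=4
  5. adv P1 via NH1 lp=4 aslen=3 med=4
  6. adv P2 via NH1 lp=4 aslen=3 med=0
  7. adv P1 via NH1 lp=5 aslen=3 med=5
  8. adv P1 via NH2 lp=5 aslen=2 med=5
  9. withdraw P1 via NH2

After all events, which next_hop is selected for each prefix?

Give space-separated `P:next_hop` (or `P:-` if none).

Answer: P0:- P1:NH1 P2:NH1

Derivation:
Op 1: best P0=- P1=NH1 P2=-
Op 2: best P0=- P1=NH1 P2=-
Op 3: best P0=- P1=NH1 P2=-
Op 4: best P0=- P1=NH1 P2=NH0
Op 5: best P0=- P1=NH1 P2=NH0
Op 6: best P0=- P1=NH1 P2=NH1
Op 7: best P0=- P1=NH1 P2=NH1
Op 8: best P0=- P1=NH2 P2=NH1
Op 9: best P0=- P1=NH1 P2=NH1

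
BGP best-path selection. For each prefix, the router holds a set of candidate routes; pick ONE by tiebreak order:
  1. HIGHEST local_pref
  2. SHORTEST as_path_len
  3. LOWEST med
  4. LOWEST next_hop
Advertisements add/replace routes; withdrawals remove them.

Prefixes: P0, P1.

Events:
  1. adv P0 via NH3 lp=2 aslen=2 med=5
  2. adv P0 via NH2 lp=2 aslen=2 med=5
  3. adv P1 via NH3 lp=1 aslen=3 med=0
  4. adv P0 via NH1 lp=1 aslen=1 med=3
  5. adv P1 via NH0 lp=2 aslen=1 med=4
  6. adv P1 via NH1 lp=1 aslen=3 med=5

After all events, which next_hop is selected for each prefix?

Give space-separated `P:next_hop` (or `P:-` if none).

Op 1: best P0=NH3 P1=-
Op 2: best P0=NH2 P1=-
Op 3: best P0=NH2 P1=NH3
Op 4: best P0=NH2 P1=NH3
Op 5: best P0=NH2 P1=NH0
Op 6: best P0=NH2 P1=NH0

Answer: P0:NH2 P1:NH0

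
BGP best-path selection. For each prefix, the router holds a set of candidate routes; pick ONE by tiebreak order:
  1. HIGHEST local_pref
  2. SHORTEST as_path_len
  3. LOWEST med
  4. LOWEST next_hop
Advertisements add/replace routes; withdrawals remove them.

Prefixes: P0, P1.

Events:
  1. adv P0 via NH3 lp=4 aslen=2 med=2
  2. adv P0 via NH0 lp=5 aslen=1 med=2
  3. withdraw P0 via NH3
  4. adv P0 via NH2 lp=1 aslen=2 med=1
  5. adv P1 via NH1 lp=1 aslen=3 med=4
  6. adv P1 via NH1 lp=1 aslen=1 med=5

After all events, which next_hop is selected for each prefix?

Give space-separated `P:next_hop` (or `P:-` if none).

Op 1: best P0=NH3 P1=-
Op 2: best P0=NH0 P1=-
Op 3: best P0=NH0 P1=-
Op 4: best P0=NH0 P1=-
Op 5: best P0=NH0 P1=NH1
Op 6: best P0=NH0 P1=NH1

Answer: P0:NH0 P1:NH1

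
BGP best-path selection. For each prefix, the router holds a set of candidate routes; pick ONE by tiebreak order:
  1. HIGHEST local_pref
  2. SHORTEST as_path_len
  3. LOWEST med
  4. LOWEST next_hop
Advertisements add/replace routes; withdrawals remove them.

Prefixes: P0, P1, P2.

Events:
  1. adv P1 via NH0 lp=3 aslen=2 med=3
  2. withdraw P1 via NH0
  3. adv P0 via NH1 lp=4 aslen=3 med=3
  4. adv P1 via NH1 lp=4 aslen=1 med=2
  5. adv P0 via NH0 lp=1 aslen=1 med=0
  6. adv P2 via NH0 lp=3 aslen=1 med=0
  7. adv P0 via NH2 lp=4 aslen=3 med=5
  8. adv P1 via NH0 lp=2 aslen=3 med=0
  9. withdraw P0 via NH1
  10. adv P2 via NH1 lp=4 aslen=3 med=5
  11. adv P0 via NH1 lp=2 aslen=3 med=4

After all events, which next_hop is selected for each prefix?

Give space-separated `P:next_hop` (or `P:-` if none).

Answer: P0:NH2 P1:NH1 P2:NH1

Derivation:
Op 1: best P0=- P1=NH0 P2=-
Op 2: best P0=- P1=- P2=-
Op 3: best P0=NH1 P1=- P2=-
Op 4: best P0=NH1 P1=NH1 P2=-
Op 5: best P0=NH1 P1=NH1 P2=-
Op 6: best P0=NH1 P1=NH1 P2=NH0
Op 7: best P0=NH1 P1=NH1 P2=NH0
Op 8: best P0=NH1 P1=NH1 P2=NH0
Op 9: best P0=NH2 P1=NH1 P2=NH0
Op 10: best P0=NH2 P1=NH1 P2=NH1
Op 11: best P0=NH2 P1=NH1 P2=NH1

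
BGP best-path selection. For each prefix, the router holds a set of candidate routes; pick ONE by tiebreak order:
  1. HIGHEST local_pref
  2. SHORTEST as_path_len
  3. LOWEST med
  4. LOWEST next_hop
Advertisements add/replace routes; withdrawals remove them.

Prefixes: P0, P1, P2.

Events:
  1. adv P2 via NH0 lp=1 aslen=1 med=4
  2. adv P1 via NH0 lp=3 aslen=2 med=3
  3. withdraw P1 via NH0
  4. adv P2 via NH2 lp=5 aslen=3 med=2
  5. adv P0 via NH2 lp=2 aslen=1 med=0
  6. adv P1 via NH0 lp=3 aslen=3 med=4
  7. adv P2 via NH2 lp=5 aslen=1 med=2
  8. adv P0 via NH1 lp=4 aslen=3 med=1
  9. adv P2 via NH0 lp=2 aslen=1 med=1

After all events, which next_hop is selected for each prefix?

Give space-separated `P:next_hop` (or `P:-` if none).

Answer: P0:NH1 P1:NH0 P2:NH2

Derivation:
Op 1: best P0=- P1=- P2=NH0
Op 2: best P0=- P1=NH0 P2=NH0
Op 3: best P0=- P1=- P2=NH0
Op 4: best P0=- P1=- P2=NH2
Op 5: best P0=NH2 P1=- P2=NH2
Op 6: best P0=NH2 P1=NH0 P2=NH2
Op 7: best P0=NH2 P1=NH0 P2=NH2
Op 8: best P0=NH1 P1=NH0 P2=NH2
Op 9: best P0=NH1 P1=NH0 P2=NH2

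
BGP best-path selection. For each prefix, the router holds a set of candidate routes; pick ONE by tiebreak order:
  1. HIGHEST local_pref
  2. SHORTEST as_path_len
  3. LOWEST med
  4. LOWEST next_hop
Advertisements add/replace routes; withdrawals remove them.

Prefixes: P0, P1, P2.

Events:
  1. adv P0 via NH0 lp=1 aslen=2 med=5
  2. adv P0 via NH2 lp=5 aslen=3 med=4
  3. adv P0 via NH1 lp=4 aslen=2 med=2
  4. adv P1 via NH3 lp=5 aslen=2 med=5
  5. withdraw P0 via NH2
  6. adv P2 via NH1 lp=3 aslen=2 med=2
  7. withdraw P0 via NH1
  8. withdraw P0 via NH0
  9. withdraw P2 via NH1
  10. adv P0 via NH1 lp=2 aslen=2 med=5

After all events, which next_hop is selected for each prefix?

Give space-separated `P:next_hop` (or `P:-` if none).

Answer: P0:NH1 P1:NH3 P2:-

Derivation:
Op 1: best P0=NH0 P1=- P2=-
Op 2: best P0=NH2 P1=- P2=-
Op 3: best P0=NH2 P1=- P2=-
Op 4: best P0=NH2 P1=NH3 P2=-
Op 5: best P0=NH1 P1=NH3 P2=-
Op 6: best P0=NH1 P1=NH3 P2=NH1
Op 7: best P0=NH0 P1=NH3 P2=NH1
Op 8: best P0=- P1=NH3 P2=NH1
Op 9: best P0=- P1=NH3 P2=-
Op 10: best P0=NH1 P1=NH3 P2=-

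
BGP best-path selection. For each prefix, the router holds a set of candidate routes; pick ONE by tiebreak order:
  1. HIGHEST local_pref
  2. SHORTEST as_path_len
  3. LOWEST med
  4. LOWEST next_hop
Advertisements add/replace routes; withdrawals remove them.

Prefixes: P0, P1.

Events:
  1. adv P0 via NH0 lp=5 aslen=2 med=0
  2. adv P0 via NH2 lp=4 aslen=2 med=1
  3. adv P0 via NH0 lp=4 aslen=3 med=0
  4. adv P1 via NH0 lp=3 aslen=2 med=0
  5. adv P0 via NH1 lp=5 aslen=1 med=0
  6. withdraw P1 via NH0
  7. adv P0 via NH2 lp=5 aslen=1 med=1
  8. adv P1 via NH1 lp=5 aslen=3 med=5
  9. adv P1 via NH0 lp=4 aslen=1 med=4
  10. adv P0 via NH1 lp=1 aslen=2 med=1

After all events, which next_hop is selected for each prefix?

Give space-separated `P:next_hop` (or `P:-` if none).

Op 1: best P0=NH0 P1=-
Op 2: best P0=NH0 P1=-
Op 3: best P0=NH2 P1=-
Op 4: best P0=NH2 P1=NH0
Op 5: best P0=NH1 P1=NH0
Op 6: best P0=NH1 P1=-
Op 7: best P0=NH1 P1=-
Op 8: best P0=NH1 P1=NH1
Op 9: best P0=NH1 P1=NH1
Op 10: best P0=NH2 P1=NH1

Answer: P0:NH2 P1:NH1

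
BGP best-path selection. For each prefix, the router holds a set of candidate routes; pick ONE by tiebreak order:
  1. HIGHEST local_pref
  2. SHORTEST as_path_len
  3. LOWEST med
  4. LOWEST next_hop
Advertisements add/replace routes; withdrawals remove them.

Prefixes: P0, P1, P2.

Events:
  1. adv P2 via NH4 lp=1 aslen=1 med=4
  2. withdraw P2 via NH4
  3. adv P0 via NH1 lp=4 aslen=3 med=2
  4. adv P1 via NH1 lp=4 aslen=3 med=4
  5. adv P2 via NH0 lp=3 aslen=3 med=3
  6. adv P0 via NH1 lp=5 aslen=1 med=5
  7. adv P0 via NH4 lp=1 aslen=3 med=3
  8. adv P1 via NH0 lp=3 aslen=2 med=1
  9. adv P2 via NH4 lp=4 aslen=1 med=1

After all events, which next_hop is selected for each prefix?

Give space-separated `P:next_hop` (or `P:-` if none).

Answer: P0:NH1 P1:NH1 P2:NH4

Derivation:
Op 1: best P0=- P1=- P2=NH4
Op 2: best P0=- P1=- P2=-
Op 3: best P0=NH1 P1=- P2=-
Op 4: best P0=NH1 P1=NH1 P2=-
Op 5: best P0=NH1 P1=NH1 P2=NH0
Op 6: best P0=NH1 P1=NH1 P2=NH0
Op 7: best P0=NH1 P1=NH1 P2=NH0
Op 8: best P0=NH1 P1=NH1 P2=NH0
Op 9: best P0=NH1 P1=NH1 P2=NH4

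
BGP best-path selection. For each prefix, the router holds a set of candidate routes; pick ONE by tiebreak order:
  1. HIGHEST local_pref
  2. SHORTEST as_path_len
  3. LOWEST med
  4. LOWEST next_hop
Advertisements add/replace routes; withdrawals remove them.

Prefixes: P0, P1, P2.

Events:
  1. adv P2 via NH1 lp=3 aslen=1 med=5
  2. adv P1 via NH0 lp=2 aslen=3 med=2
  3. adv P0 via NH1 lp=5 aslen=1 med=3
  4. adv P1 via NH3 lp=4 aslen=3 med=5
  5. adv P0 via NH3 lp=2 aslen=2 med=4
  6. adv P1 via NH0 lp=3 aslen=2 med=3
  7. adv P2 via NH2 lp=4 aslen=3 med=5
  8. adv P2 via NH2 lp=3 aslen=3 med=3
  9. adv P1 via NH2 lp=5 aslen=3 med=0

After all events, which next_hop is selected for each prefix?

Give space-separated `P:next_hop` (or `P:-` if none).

Answer: P0:NH1 P1:NH2 P2:NH1

Derivation:
Op 1: best P0=- P1=- P2=NH1
Op 2: best P0=- P1=NH0 P2=NH1
Op 3: best P0=NH1 P1=NH0 P2=NH1
Op 4: best P0=NH1 P1=NH3 P2=NH1
Op 5: best P0=NH1 P1=NH3 P2=NH1
Op 6: best P0=NH1 P1=NH3 P2=NH1
Op 7: best P0=NH1 P1=NH3 P2=NH2
Op 8: best P0=NH1 P1=NH3 P2=NH1
Op 9: best P0=NH1 P1=NH2 P2=NH1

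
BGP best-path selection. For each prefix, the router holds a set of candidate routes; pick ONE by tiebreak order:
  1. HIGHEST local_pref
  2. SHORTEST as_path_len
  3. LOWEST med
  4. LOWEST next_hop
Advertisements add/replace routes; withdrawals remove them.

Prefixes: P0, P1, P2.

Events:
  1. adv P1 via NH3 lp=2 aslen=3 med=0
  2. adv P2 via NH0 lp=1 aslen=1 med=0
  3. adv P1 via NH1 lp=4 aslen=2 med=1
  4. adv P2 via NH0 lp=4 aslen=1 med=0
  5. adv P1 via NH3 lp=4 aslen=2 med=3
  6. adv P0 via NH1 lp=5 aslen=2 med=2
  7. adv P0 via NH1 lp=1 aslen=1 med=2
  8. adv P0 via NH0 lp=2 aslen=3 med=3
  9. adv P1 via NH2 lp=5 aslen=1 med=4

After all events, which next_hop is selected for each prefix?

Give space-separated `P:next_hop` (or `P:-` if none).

Op 1: best P0=- P1=NH3 P2=-
Op 2: best P0=- P1=NH3 P2=NH0
Op 3: best P0=- P1=NH1 P2=NH0
Op 4: best P0=- P1=NH1 P2=NH0
Op 5: best P0=- P1=NH1 P2=NH0
Op 6: best P0=NH1 P1=NH1 P2=NH0
Op 7: best P0=NH1 P1=NH1 P2=NH0
Op 8: best P0=NH0 P1=NH1 P2=NH0
Op 9: best P0=NH0 P1=NH2 P2=NH0

Answer: P0:NH0 P1:NH2 P2:NH0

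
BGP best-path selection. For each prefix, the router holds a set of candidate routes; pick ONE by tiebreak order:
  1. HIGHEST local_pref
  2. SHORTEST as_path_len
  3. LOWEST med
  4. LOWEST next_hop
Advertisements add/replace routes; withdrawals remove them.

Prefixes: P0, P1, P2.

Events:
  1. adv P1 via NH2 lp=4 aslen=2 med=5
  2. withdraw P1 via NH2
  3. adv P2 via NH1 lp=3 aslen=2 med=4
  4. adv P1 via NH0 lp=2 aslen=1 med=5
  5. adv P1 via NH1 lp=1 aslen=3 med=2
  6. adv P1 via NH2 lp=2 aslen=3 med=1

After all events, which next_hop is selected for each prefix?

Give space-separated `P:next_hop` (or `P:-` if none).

Answer: P0:- P1:NH0 P2:NH1

Derivation:
Op 1: best P0=- P1=NH2 P2=-
Op 2: best P0=- P1=- P2=-
Op 3: best P0=- P1=- P2=NH1
Op 4: best P0=- P1=NH0 P2=NH1
Op 5: best P0=- P1=NH0 P2=NH1
Op 6: best P0=- P1=NH0 P2=NH1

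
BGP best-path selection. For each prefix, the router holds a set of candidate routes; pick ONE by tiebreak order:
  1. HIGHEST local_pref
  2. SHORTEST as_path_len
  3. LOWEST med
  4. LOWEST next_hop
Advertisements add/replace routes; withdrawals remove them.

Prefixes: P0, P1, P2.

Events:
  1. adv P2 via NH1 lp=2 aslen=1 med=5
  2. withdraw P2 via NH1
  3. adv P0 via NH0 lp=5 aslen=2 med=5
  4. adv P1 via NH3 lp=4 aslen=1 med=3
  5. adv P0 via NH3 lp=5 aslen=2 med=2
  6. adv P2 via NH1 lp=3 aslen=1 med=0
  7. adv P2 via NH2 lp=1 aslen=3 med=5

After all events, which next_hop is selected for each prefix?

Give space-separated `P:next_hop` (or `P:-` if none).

Op 1: best P0=- P1=- P2=NH1
Op 2: best P0=- P1=- P2=-
Op 3: best P0=NH0 P1=- P2=-
Op 4: best P0=NH0 P1=NH3 P2=-
Op 5: best P0=NH3 P1=NH3 P2=-
Op 6: best P0=NH3 P1=NH3 P2=NH1
Op 7: best P0=NH3 P1=NH3 P2=NH1

Answer: P0:NH3 P1:NH3 P2:NH1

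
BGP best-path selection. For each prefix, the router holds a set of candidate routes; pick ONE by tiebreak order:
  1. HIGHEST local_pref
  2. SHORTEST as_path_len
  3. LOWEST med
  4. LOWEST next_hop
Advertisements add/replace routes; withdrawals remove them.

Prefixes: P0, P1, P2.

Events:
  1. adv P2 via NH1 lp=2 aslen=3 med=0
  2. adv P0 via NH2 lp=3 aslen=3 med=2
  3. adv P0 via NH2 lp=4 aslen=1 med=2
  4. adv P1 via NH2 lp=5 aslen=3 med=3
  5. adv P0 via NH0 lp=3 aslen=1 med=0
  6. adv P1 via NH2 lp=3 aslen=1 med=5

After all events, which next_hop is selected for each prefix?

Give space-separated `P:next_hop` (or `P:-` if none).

Answer: P0:NH2 P1:NH2 P2:NH1

Derivation:
Op 1: best P0=- P1=- P2=NH1
Op 2: best P0=NH2 P1=- P2=NH1
Op 3: best P0=NH2 P1=- P2=NH1
Op 4: best P0=NH2 P1=NH2 P2=NH1
Op 5: best P0=NH2 P1=NH2 P2=NH1
Op 6: best P0=NH2 P1=NH2 P2=NH1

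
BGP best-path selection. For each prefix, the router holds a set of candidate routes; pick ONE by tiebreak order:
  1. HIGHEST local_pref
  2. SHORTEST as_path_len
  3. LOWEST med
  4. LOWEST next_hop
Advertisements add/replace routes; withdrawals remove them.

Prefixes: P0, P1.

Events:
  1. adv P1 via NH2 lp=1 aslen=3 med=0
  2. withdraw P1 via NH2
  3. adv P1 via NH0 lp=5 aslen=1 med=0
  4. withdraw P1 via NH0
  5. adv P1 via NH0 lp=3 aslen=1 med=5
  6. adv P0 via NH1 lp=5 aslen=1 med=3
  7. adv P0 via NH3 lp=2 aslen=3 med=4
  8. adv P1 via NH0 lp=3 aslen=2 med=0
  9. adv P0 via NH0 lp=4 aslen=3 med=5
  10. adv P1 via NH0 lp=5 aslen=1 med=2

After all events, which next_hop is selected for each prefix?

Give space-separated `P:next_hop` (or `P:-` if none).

Answer: P0:NH1 P1:NH0

Derivation:
Op 1: best P0=- P1=NH2
Op 2: best P0=- P1=-
Op 3: best P0=- P1=NH0
Op 4: best P0=- P1=-
Op 5: best P0=- P1=NH0
Op 6: best P0=NH1 P1=NH0
Op 7: best P0=NH1 P1=NH0
Op 8: best P0=NH1 P1=NH0
Op 9: best P0=NH1 P1=NH0
Op 10: best P0=NH1 P1=NH0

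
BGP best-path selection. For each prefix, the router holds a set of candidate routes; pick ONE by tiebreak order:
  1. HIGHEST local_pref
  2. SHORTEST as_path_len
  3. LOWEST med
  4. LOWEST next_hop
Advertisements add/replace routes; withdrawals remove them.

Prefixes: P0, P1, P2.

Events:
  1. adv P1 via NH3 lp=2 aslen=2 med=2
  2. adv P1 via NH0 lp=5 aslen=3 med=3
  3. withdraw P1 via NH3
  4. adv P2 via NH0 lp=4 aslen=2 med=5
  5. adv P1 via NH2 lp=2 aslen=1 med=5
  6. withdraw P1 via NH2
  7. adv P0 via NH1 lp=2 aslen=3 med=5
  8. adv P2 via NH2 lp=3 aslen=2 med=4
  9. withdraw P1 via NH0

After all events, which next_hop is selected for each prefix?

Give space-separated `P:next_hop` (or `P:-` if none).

Op 1: best P0=- P1=NH3 P2=-
Op 2: best P0=- P1=NH0 P2=-
Op 3: best P0=- P1=NH0 P2=-
Op 4: best P0=- P1=NH0 P2=NH0
Op 5: best P0=- P1=NH0 P2=NH0
Op 6: best P0=- P1=NH0 P2=NH0
Op 7: best P0=NH1 P1=NH0 P2=NH0
Op 8: best P0=NH1 P1=NH0 P2=NH0
Op 9: best P0=NH1 P1=- P2=NH0

Answer: P0:NH1 P1:- P2:NH0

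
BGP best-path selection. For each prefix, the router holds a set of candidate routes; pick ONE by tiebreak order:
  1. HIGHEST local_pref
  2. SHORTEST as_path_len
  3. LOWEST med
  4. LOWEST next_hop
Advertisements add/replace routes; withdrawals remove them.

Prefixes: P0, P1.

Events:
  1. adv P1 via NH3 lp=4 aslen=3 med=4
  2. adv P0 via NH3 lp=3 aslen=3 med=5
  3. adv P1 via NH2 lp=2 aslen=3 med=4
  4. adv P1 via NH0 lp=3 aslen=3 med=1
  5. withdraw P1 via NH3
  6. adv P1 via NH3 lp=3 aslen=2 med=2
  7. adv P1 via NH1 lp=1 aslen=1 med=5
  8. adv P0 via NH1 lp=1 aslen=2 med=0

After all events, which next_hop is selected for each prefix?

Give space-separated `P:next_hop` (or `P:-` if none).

Answer: P0:NH3 P1:NH3

Derivation:
Op 1: best P0=- P1=NH3
Op 2: best P0=NH3 P1=NH3
Op 3: best P0=NH3 P1=NH3
Op 4: best P0=NH3 P1=NH3
Op 5: best P0=NH3 P1=NH0
Op 6: best P0=NH3 P1=NH3
Op 7: best P0=NH3 P1=NH3
Op 8: best P0=NH3 P1=NH3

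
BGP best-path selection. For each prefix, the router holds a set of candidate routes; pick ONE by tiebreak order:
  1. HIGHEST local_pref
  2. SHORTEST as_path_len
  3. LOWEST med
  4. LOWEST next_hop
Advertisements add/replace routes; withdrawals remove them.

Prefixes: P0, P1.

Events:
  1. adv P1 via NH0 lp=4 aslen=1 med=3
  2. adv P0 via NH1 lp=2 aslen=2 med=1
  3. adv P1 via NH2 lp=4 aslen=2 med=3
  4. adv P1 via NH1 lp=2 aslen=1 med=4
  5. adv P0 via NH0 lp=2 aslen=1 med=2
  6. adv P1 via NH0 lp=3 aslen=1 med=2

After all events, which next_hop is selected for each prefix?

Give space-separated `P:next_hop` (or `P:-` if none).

Answer: P0:NH0 P1:NH2

Derivation:
Op 1: best P0=- P1=NH0
Op 2: best P0=NH1 P1=NH0
Op 3: best P0=NH1 P1=NH0
Op 4: best P0=NH1 P1=NH0
Op 5: best P0=NH0 P1=NH0
Op 6: best P0=NH0 P1=NH2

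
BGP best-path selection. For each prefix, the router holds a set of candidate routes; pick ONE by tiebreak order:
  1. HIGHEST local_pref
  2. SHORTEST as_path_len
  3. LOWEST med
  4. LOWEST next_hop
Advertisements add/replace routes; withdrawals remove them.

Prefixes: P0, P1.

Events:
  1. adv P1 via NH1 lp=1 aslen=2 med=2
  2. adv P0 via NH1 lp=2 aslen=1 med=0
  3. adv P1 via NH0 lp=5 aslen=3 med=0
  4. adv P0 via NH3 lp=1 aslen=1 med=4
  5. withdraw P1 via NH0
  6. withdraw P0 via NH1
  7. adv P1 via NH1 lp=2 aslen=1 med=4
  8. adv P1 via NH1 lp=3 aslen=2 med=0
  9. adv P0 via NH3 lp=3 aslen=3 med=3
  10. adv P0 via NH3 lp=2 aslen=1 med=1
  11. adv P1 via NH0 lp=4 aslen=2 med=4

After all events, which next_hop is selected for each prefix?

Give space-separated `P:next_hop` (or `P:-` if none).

Op 1: best P0=- P1=NH1
Op 2: best P0=NH1 P1=NH1
Op 3: best P0=NH1 P1=NH0
Op 4: best P0=NH1 P1=NH0
Op 5: best P0=NH1 P1=NH1
Op 6: best P0=NH3 P1=NH1
Op 7: best P0=NH3 P1=NH1
Op 8: best P0=NH3 P1=NH1
Op 9: best P0=NH3 P1=NH1
Op 10: best P0=NH3 P1=NH1
Op 11: best P0=NH3 P1=NH0

Answer: P0:NH3 P1:NH0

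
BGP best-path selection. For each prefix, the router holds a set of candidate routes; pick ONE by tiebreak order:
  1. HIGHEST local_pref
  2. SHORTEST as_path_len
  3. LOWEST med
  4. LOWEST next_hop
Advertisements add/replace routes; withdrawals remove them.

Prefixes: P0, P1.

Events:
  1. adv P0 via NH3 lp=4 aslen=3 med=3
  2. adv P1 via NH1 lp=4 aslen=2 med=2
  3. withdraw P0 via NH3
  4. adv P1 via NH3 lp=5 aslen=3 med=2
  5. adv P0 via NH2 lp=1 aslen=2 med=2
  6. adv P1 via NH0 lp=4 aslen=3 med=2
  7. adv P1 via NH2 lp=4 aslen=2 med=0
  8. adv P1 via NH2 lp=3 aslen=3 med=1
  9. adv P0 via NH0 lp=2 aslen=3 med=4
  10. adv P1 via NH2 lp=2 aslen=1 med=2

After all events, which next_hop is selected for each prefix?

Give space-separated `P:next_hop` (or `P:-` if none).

Op 1: best P0=NH3 P1=-
Op 2: best P0=NH3 P1=NH1
Op 3: best P0=- P1=NH1
Op 4: best P0=- P1=NH3
Op 5: best P0=NH2 P1=NH3
Op 6: best P0=NH2 P1=NH3
Op 7: best P0=NH2 P1=NH3
Op 8: best P0=NH2 P1=NH3
Op 9: best P0=NH0 P1=NH3
Op 10: best P0=NH0 P1=NH3

Answer: P0:NH0 P1:NH3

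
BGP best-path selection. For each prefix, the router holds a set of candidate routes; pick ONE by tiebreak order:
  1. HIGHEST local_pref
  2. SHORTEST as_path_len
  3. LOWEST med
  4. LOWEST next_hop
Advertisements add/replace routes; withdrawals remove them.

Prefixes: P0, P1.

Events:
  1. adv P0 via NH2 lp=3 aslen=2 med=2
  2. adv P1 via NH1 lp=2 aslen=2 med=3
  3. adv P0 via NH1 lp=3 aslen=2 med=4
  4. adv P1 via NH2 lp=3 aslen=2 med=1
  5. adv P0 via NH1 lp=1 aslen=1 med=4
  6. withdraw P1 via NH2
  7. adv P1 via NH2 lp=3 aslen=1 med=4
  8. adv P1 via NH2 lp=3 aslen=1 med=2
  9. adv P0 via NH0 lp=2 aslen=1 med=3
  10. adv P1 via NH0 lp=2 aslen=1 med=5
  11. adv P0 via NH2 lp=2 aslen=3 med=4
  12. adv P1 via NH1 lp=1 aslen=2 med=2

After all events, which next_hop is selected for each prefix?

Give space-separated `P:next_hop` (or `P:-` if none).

Answer: P0:NH0 P1:NH2

Derivation:
Op 1: best P0=NH2 P1=-
Op 2: best P0=NH2 P1=NH1
Op 3: best P0=NH2 P1=NH1
Op 4: best P0=NH2 P1=NH2
Op 5: best P0=NH2 P1=NH2
Op 6: best P0=NH2 P1=NH1
Op 7: best P0=NH2 P1=NH2
Op 8: best P0=NH2 P1=NH2
Op 9: best P0=NH2 P1=NH2
Op 10: best P0=NH2 P1=NH2
Op 11: best P0=NH0 P1=NH2
Op 12: best P0=NH0 P1=NH2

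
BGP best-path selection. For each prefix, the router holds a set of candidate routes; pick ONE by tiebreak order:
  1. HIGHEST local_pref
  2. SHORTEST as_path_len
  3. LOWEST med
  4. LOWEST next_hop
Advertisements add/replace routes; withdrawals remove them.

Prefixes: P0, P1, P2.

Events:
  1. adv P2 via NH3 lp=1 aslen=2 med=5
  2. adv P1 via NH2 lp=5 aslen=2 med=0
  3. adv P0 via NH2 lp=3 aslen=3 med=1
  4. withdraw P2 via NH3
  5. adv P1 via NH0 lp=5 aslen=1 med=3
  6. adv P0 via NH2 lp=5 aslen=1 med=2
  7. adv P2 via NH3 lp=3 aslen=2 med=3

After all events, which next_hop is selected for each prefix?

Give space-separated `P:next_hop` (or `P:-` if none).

Answer: P0:NH2 P1:NH0 P2:NH3

Derivation:
Op 1: best P0=- P1=- P2=NH3
Op 2: best P0=- P1=NH2 P2=NH3
Op 3: best P0=NH2 P1=NH2 P2=NH3
Op 4: best P0=NH2 P1=NH2 P2=-
Op 5: best P0=NH2 P1=NH0 P2=-
Op 6: best P0=NH2 P1=NH0 P2=-
Op 7: best P0=NH2 P1=NH0 P2=NH3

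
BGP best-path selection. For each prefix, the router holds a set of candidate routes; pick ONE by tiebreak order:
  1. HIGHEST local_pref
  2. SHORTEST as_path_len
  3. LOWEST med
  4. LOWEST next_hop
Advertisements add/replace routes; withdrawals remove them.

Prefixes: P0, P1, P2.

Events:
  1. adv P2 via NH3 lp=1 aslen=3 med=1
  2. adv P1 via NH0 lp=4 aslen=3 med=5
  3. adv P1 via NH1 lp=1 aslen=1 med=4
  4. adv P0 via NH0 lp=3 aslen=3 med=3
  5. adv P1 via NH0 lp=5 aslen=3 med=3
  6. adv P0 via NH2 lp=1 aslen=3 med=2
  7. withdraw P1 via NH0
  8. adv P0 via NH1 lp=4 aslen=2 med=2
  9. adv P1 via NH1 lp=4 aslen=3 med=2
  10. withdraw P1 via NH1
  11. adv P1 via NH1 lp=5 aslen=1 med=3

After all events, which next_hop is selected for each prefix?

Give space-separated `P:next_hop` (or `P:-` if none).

Answer: P0:NH1 P1:NH1 P2:NH3

Derivation:
Op 1: best P0=- P1=- P2=NH3
Op 2: best P0=- P1=NH0 P2=NH3
Op 3: best P0=- P1=NH0 P2=NH3
Op 4: best P0=NH0 P1=NH0 P2=NH3
Op 5: best P0=NH0 P1=NH0 P2=NH3
Op 6: best P0=NH0 P1=NH0 P2=NH3
Op 7: best P0=NH0 P1=NH1 P2=NH3
Op 8: best P0=NH1 P1=NH1 P2=NH3
Op 9: best P0=NH1 P1=NH1 P2=NH3
Op 10: best P0=NH1 P1=- P2=NH3
Op 11: best P0=NH1 P1=NH1 P2=NH3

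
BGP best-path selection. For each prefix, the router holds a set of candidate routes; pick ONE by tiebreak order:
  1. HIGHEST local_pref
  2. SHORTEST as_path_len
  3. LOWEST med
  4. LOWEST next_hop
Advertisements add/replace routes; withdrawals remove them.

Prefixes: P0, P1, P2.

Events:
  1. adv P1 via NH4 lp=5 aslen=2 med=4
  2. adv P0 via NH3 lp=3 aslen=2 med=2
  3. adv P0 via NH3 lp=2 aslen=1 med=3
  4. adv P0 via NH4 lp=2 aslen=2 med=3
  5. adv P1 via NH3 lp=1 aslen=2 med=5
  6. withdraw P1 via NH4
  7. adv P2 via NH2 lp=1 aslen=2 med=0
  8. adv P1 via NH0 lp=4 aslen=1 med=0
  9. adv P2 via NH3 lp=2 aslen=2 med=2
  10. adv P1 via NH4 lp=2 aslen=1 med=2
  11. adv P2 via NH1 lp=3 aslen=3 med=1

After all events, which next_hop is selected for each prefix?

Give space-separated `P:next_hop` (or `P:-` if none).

Op 1: best P0=- P1=NH4 P2=-
Op 2: best P0=NH3 P1=NH4 P2=-
Op 3: best P0=NH3 P1=NH4 P2=-
Op 4: best P0=NH3 P1=NH4 P2=-
Op 5: best P0=NH3 P1=NH4 P2=-
Op 6: best P0=NH3 P1=NH3 P2=-
Op 7: best P0=NH3 P1=NH3 P2=NH2
Op 8: best P0=NH3 P1=NH0 P2=NH2
Op 9: best P0=NH3 P1=NH0 P2=NH3
Op 10: best P0=NH3 P1=NH0 P2=NH3
Op 11: best P0=NH3 P1=NH0 P2=NH1

Answer: P0:NH3 P1:NH0 P2:NH1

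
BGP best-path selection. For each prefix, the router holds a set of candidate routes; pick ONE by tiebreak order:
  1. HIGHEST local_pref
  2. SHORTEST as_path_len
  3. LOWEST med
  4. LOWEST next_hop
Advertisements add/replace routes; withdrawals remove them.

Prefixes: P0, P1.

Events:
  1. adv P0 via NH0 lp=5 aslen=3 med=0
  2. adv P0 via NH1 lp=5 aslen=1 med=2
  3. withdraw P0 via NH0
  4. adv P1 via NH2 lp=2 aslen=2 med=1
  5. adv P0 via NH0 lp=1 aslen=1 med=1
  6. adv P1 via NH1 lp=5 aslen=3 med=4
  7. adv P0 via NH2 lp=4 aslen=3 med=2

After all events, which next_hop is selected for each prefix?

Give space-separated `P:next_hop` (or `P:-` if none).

Op 1: best P0=NH0 P1=-
Op 2: best P0=NH1 P1=-
Op 3: best P0=NH1 P1=-
Op 4: best P0=NH1 P1=NH2
Op 5: best P0=NH1 P1=NH2
Op 6: best P0=NH1 P1=NH1
Op 7: best P0=NH1 P1=NH1

Answer: P0:NH1 P1:NH1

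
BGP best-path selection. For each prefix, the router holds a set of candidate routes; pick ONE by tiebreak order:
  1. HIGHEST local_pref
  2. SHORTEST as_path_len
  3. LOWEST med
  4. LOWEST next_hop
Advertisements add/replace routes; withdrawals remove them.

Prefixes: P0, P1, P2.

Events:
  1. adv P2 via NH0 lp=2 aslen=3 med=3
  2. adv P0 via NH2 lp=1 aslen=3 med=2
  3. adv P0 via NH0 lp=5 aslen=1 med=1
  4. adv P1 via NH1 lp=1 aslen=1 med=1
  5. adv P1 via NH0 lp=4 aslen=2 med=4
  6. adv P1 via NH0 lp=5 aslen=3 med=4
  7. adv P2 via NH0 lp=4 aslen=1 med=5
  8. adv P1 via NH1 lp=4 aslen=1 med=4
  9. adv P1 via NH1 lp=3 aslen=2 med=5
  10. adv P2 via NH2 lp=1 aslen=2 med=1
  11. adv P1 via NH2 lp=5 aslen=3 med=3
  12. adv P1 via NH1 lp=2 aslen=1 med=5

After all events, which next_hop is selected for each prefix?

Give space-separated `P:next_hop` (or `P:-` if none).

Answer: P0:NH0 P1:NH2 P2:NH0

Derivation:
Op 1: best P0=- P1=- P2=NH0
Op 2: best P0=NH2 P1=- P2=NH0
Op 3: best P0=NH0 P1=- P2=NH0
Op 4: best P0=NH0 P1=NH1 P2=NH0
Op 5: best P0=NH0 P1=NH0 P2=NH0
Op 6: best P0=NH0 P1=NH0 P2=NH0
Op 7: best P0=NH0 P1=NH0 P2=NH0
Op 8: best P0=NH0 P1=NH0 P2=NH0
Op 9: best P0=NH0 P1=NH0 P2=NH0
Op 10: best P0=NH0 P1=NH0 P2=NH0
Op 11: best P0=NH0 P1=NH2 P2=NH0
Op 12: best P0=NH0 P1=NH2 P2=NH0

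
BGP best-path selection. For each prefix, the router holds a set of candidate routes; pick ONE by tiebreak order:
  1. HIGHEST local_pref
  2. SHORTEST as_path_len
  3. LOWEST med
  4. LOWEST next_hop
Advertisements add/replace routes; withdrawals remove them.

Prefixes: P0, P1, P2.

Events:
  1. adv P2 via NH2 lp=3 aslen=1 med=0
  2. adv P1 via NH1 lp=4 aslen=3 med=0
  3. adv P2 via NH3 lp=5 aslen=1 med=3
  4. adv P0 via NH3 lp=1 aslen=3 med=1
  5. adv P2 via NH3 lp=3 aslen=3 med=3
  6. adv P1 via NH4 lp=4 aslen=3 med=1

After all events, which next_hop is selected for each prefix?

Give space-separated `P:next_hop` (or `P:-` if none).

Op 1: best P0=- P1=- P2=NH2
Op 2: best P0=- P1=NH1 P2=NH2
Op 3: best P0=- P1=NH1 P2=NH3
Op 4: best P0=NH3 P1=NH1 P2=NH3
Op 5: best P0=NH3 P1=NH1 P2=NH2
Op 6: best P0=NH3 P1=NH1 P2=NH2

Answer: P0:NH3 P1:NH1 P2:NH2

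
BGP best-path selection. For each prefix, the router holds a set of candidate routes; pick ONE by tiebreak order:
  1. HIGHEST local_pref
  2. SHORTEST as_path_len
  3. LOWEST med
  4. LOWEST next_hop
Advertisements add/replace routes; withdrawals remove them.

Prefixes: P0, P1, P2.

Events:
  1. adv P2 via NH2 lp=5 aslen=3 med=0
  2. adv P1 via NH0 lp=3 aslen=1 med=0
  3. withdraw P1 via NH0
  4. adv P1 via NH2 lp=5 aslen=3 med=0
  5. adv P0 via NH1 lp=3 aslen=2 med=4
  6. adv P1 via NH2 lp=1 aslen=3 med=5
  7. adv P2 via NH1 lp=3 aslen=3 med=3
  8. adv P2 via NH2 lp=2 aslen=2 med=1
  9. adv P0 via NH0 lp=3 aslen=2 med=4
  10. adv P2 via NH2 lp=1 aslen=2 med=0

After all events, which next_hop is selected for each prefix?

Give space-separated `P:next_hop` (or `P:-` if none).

Op 1: best P0=- P1=- P2=NH2
Op 2: best P0=- P1=NH0 P2=NH2
Op 3: best P0=- P1=- P2=NH2
Op 4: best P0=- P1=NH2 P2=NH2
Op 5: best P0=NH1 P1=NH2 P2=NH2
Op 6: best P0=NH1 P1=NH2 P2=NH2
Op 7: best P0=NH1 P1=NH2 P2=NH2
Op 8: best P0=NH1 P1=NH2 P2=NH1
Op 9: best P0=NH0 P1=NH2 P2=NH1
Op 10: best P0=NH0 P1=NH2 P2=NH1

Answer: P0:NH0 P1:NH2 P2:NH1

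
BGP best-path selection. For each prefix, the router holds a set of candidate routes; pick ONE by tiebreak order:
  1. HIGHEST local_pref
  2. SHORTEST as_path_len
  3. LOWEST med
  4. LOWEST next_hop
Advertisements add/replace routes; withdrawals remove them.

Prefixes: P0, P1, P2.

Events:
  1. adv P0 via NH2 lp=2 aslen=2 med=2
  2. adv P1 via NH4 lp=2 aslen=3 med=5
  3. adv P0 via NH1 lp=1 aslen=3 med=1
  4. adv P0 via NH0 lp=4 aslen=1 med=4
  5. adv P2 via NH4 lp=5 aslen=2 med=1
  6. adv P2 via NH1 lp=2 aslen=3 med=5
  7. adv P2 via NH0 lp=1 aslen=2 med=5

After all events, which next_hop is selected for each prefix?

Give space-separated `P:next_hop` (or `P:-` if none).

Answer: P0:NH0 P1:NH4 P2:NH4

Derivation:
Op 1: best P0=NH2 P1=- P2=-
Op 2: best P0=NH2 P1=NH4 P2=-
Op 3: best P0=NH2 P1=NH4 P2=-
Op 4: best P0=NH0 P1=NH4 P2=-
Op 5: best P0=NH0 P1=NH4 P2=NH4
Op 6: best P0=NH0 P1=NH4 P2=NH4
Op 7: best P0=NH0 P1=NH4 P2=NH4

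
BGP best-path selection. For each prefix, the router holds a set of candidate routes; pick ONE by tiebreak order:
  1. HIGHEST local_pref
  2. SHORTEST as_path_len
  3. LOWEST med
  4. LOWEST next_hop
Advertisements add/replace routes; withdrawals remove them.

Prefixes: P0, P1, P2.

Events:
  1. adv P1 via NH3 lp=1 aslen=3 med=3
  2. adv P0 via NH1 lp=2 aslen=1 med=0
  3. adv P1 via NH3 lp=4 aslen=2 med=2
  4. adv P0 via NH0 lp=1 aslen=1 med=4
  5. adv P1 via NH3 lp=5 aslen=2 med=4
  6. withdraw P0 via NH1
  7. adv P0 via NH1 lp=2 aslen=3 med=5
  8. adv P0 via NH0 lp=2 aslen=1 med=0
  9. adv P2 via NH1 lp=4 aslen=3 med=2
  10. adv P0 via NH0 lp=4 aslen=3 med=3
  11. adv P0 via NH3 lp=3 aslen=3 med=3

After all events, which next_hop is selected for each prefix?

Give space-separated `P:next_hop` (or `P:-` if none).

Op 1: best P0=- P1=NH3 P2=-
Op 2: best P0=NH1 P1=NH3 P2=-
Op 3: best P0=NH1 P1=NH3 P2=-
Op 4: best P0=NH1 P1=NH3 P2=-
Op 5: best P0=NH1 P1=NH3 P2=-
Op 6: best P0=NH0 P1=NH3 P2=-
Op 7: best P0=NH1 P1=NH3 P2=-
Op 8: best P0=NH0 P1=NH3 P2=-
Op 9: best P0=NH0 P1=NH3 P2=NH1
Op 10: best P0=NH0 P1=NH3 P2=NH1
Op 11: best P0=NH0 P1=NH3 P2=NH1

Answer: P0:NH0 P1:NH3 P2:NH1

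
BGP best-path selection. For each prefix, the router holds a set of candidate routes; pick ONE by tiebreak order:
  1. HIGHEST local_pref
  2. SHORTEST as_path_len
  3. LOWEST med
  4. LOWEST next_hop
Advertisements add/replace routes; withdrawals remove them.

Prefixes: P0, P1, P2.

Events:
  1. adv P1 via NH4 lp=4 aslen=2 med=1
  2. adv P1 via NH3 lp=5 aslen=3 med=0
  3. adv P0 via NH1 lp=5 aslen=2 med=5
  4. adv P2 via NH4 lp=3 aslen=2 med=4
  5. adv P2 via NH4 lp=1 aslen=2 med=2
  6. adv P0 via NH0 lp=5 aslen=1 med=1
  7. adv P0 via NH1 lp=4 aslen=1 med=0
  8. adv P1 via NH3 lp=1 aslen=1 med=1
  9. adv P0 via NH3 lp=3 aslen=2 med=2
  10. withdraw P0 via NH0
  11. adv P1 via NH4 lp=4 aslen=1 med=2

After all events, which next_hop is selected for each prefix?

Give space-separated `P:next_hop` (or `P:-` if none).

Op 1: best P0=- P1=NH4 P2=-
Op 2: best P0=- P1=NH3 P2=-
Op 3: best P0=NH1 P1=NH3 P2=-
Op 4: best P0=NH1 P1=NH3 P2=NH4
Op 5: best P0=NH1 P1=NH3 P2=NH4
Op 6: best P0=NH0 P1=NH3 P2=NH4
Op 7: best P0=NH0 P1=NH3 P2=NH4
Op 8: best P0=NH0 P1=NH4 P2=NH4
Op 9: best P0=NH0 P1=NH4 P2=NH4
Op 10: best P0=NH1 P1=NH4 P2=NH4
Op 11: best P0=NH1 P1=NH4 P2=NH4

Answer: P0:NH1 P1:NH4 P2:NH4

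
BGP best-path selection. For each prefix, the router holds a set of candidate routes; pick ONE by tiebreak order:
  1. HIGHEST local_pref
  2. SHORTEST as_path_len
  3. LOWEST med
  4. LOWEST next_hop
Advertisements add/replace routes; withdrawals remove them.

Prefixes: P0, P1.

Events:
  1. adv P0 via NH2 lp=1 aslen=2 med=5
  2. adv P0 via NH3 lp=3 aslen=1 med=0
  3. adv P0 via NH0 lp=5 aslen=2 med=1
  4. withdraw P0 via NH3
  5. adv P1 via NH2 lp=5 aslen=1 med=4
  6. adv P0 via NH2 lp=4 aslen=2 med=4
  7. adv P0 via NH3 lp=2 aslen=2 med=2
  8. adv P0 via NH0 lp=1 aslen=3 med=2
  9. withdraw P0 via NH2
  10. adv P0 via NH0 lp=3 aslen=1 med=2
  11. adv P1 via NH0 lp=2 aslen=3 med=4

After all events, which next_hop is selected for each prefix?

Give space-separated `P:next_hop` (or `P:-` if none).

Answer: P0:NH0 P1:NH2

Derivation:
Op 1: best P0=NH2 P1=-
Op 2: best P0=NH3 P1=-
Op 3: best P0=NH0 P1=-
Op 4: best P0=NH0 P1=-
Op 5: best P0=NH0 P1=NH2
Op 6: best P0=NH0 P1=NH2
Op 7: best P0=NH0 P1=NH2
Op 8: best P0=NH2 P1=NH2
Op 9: best P0=NH3 P1=NH2
Op 10: best P0=NH0 P1=NH2
Op 11: best P0=NH0 P1=NH2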